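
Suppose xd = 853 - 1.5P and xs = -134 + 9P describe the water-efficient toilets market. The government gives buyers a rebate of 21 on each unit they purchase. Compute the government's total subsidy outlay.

Pre-subsidy: 853 - 1.5P = -134 + 9P gives P* = 94, x* = 712.
With the rebate, buyers effectively pay Pb = Ps − 21, where Ps is the price sellers receive.
Demand in terms of Ps becomes xd = 853 − 1.5(Ps − 21) = 884.5 - 1.5Ps. Setting this equal to supply: 884.5 - 1.5Ps = -134 + 9Ps, so Ps = 97.
Buyers pay Pb = 97 − 21 = 76; x' = -134 + 9·97 = 739.
Government outlay = subsidy × quantity = 21 × 739 = 15519.

Government cost = 15519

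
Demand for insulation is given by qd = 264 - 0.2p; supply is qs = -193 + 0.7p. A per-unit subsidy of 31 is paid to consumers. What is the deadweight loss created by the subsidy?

Pre-subsidy: 264 - 0.2p = -193 + 0.7p gives p* = 4570/9, q* = 1462/9.
With the rebate, buyers effectively pay pb = ps − 31, where ps is the price sellers receive.
Demand in terms of ps becomes qd = 264 − 0.2(ps − 31) = 270.2 - 0.2ps. Setting this equal to supply: 270.2 - 0.2ps = -193 + 0.7ps, so ps = 1544/3.
Buyers pay pb = 1544/3 − 31 = 1451/3; q' = -193 + 0.7·(1544/3) = 2509/15.
The subsidy expands output by 2509/15 − 1462/9 = 217/45 past the efficient level; on those units the gap between marginal cost and willingness to pay runs from 0 up to 31.
DWL = ½ × 31 × 217/45 = 6727/90.

Deadweight loss = 6727/90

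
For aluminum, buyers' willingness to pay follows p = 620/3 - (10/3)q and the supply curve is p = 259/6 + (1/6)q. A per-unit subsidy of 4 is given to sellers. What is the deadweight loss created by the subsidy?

Deadweight loss = 16/7

Pre-subsidy: 620/3 - (10/3)q = 259/6 + (1/6)q gives q* = 327/7 and p* = 1070/21.
With the subsidy, sellers receive ps = pb + 4 for each unit, where pb is the price buyers pay.
On the curves, pb = 620/3 - (10/3)q and ps = 259/6 + (1/6)q; the wedge ps − pb = 4 gives 259/6 + (1/6)q − (620/3 - (10/3)q) = 4, so q' = 335/7.
Then pb = 620/3 − (10/3)·(335/7) = 330/7 and ps = 259/6 + (1/6)·(335/7) = 358/7.
The subsidy expands output by 335/7 − 327/7 = 8/7 past the efficient level; on those units the gap between marginal cost and willingness to pay runs from 0 up to 4.
DWL = ½ × 4 × 8/7 = 16/7.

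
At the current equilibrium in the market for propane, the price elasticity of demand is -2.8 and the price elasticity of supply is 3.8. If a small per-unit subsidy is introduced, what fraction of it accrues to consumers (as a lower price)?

Consumer share = 19/33

For a small subsidy around the equilibrium, the benefit split depends on the relative slopes, which at a point are proportional to the elasticities.
Buyer share = εs/(εs + |εd|) = 3.8/(3.8 + 2.8) = 19/33; seller share = |εd|/(εs + |εd|) = 14/33.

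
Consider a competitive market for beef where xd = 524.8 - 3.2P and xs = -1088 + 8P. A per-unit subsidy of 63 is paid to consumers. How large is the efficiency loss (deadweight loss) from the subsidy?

Pre-subsidy: 524.8 - 3.2P = -1088 + 8P gives P* = 144, x* = 64.
With the rebate, buyers effectively pay Pb = Ps − 63, where Ps is the price sellers receive.
Demand in terms of Ps becomes xd = 524.8 − 3.2(Ps − 63) = 726.4 - 3.2Ps. Setting this equal to supply: 726.4 - 3.2Ps = -1088 + 8Ps, so Ps = 162.
Buyers pay Pb = 162 − 63 = 99; x' = -1088 + 8·162 = 208.
The subsidy expands output by 208 − 64 = 144 past the efficient level; on those units the gap between marginal cost and willingness to pay runs from 0 up to 63.
DWL = ½ × 63 × 144 = 4536.

Deadweight loss = 4536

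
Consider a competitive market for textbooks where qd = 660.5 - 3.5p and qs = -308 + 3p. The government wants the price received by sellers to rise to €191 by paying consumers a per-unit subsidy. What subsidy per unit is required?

Required subsidy s = €78 per unit

At a seller price of 191, quantity supplied is -308 + 3·191 = 265.
Buyers absorb 265 only when they pay pb with 660.5 − 3.5·pb = 265, i.e. pb = 113.
s = ps − pb = 191 − 113 = 78.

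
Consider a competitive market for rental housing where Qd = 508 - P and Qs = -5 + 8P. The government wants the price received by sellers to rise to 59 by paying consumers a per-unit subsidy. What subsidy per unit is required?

Required subsidy s = 18 per unit

At a seller price of 59, quantity supplied is -5 + 8·59 = 467.
Buyers absorb 467 only when they pay Pb with 508 − 1·Pb = 467, i.e. Pb = 41.
s = Ps − Pb = 59 − 41 = 18.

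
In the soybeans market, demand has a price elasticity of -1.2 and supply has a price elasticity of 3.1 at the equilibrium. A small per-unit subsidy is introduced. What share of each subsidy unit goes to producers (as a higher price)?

For a small subsidy around the equilibrium, the benefit split depends on the relative slopes, which at a point are proportional to the elasticities.
Buyer share = εs/(εs + |εd|) = 3.1/(3.1 + 1.2) = 31/43; seller share = |εd|/(εs + |εd|) = 12/43.
So producers capture 12/43 of the subsidy.

Producer share = 12/43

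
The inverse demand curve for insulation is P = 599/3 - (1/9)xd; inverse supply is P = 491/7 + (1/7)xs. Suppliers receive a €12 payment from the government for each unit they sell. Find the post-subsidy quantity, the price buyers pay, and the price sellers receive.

x' = 557.25; buyers pay €137.75; sellers receive €149.75

Pre-subsidy: 599/3 - (1/9)x = 491/7 + (1/7)x gives x* = 510 and P* = 143.
With the subsidy, sellers receive Ps = Pb + 12 for each unit, where Pb is the price buyers pay.
On the curves, Pb = 599/3 - (1/9)x and Ps = 491/7 + (1/7)x; the wedge Ps − Pb = 12 gives 491/7 + (1/7)x − (599/3 - (1/9)x) = 12, so x' = 557.25.
Then Pb = 599/3 − (1/9)·557.25 = 137.75 and Ps = 491/7 + (1/7)·557.25 = 149.75.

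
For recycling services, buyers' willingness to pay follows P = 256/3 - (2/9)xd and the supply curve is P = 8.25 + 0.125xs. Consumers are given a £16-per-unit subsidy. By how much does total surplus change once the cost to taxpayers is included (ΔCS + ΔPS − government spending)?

Net change in total surplus = -£368.64

Pre-subsidy: 256/3 - (2/9)x = 8.25 + 0.125x gives x* = 222 and P* = 36.
With the rebate, buyers effectively pay Pb = Ps − 16, where Ps is the price sellers receive.
On the curves, Pb = 256/3 - (2/9)x and Ps = 8.25 + 0.125x; the wedge Ps − Pb = 16 gives 8.25 + 0.125x − (256/3 - (2/9)x) = 16, so x' = 268.08.
Then Pb = 256/3 − (2/9)·268.08 = 25.76 and Ps = 8.25 + 0.125·268.08 = 41.76.
ΔCS = ½(222 + 268.08)(36 − 25.76) = 2509.2096; ΔPS = ½(222 + 268.08)(41.76 − 36) = 1411.4304.
Government spending = 16 × 268.08 = 4289.28.
Net change = 2509.2096 + 1411.4304 − 4289.28 = -368.64. The loss equals the DWL triangle ½·16·46.08.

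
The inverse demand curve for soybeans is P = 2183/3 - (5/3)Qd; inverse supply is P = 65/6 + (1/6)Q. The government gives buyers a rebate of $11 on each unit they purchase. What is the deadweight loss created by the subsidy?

Pre-subsidy: 2183/3 - (5/3)Q = 65/6 + (1/6)Q gives Q* = 391 and P* = 76.
With the rebate, buyers effectively pay Pb = Ps − 11, where Ps is the price sellers receive.
On the curves, Pb = 2183/3 - (5/3)Q and Ps = 65/6 + (1/6)Q; the wedge Ps − Pb = 11 gives 65/6 + (1/6)Q − (2183/3 - (5/3)Q) = 11, so Q' = 397.
Then Pb = 2183/3 − (5/3)·397 = 66 and Ps = 65/6 + (1/6)·397 = 77.
The subsidy expands output by 397 − 391 = 6 past the efficient level; on those units the gap between marginal cost and willingness to pay runs from 0 up to 11.
DWL = ½ × 11 × 6 = 33.

Deadweight loss = $33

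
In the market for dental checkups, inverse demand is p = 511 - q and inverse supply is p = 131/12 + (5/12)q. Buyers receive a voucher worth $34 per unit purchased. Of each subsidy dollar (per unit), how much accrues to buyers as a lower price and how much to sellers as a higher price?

Pre-subsidy: 511 - q = 131/12 + (5/12)q gives q* = 353 and p* = 158.
With the rebate, buyers effectively pay pb = ps − 34, where ps is the price sellers receive.
On the curves, pb = 511 - q and ps = 131/12 + (5/12)q; the wedge ps − pb = 34 gives 131/12 + (5/12)q − (511 - q) = 34, so q' = 377.
Then pb = 511 − 1·377 = 134 and ps = 131/12 + (5/12)·377 = 168.
Buyers' price falls by p* − pb = 158 − 134 = 24; sellers' price rises by ps − p* = 168 − 158 = 10.

Buyers gain $24 per unit; sellers gain $10 per unit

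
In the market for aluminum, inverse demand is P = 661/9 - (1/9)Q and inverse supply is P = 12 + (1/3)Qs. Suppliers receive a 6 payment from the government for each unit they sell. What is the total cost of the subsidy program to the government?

Government cost = 910.5

Pre-subsidy: 661/9 - (1/9)Q = 12 + (1/3)Q gives Q* = 138.25 and P* = 697/12.
With the subsidy, sellers receive Ps = Pb + 6 for each unit, where Pb is the price buyers pay.
On the curves, Pb = 661/9 - (1/9)Q and Ps = 12 + (1/3)Q; the wedge Ps − Pb = 6 gives 12 + (1/3)Q − (661/9 - (1/9)Q) = 6, so Q' = 151.75.
Then Pb = 661/9 − (1/9)·151.75 = 679/12 and Ps = 12 + (1/3)·151.75 = 751/12.
Government outlay = subsidy × quantity = 6 × 151.75 = 910.5.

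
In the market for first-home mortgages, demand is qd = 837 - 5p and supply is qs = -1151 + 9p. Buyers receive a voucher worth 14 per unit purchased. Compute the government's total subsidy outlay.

Government cost = 2408

Pre-subsidy: 837 - 5p = -1151 + 9p gives p* = 142, q* = 127.
With the rebate, buyers effectively pay pb = ps − 14, where ps is the price sellers receive.
Demand in terms of ps becomes qd = 837 − 5(ps − 14) = 907 - 5ps. Setting this equal to supply: 907 - 5ps = -1151 + 9ps, so ps = 147.
Buyers pay pb = 147 − 14 = 133; q' = -1151 + 9·147 = 172.
Government outlay = subsidy × quantity = 14 × 172 = 2408.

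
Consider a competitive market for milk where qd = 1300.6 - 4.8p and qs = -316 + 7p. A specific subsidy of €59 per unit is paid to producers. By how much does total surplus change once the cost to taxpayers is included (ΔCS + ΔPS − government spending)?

Pre-subsidy: 1300.6 - 4.8p = -316 + 7p gives p* = 137, q* = 643.
With the subsidy, sellers receive ps = pb + 59 for each unit, where pb is the price buyers pay.
Supply in terms of pb becomes qs = -316 + 7(pb + 59) = 97 + 7pb. Setting this equal to demand: 1300.6 - 4.8pb = 97 + 7pb, so pb = 102.
Sellers receive ps = 102 + 59 = 161; q' = 1300.6 − 4.8·102 = 811.
ΔCS = ½(643 + 811)(137 − 102) = 25445; ΔPS = ½(643 + 811)(161 − 137) = 17448.
Government spending = 59 × 811 = 47849.
Net change = 25445 + 17448 − 47849 = -4956. The loss equals the DWL triangle ½·59·168.

Net change in total surplus = -€4956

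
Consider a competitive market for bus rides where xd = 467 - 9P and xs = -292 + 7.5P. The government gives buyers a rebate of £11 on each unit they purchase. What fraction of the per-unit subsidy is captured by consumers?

Consumer share = 5/11

Pre-subsidy: 467 - 9P = -292 + 7.5P gives P* = 46, x* = 53.
With the rebate, buyers effectively pay Pb = Ps − 11, where Ps is the price sellers receive.
Demand in terms of Ps becomes xd = 467 − 9(Ps − 11) = 566 - 9Ps. Setting this equal to supply: 566 - 9Ps = -292 + 7.5Ps, so Ps = 52.
Buyers pay Pb = 52 − 11 = 41; x' = -292 + 7.5·52 = 98.
Buyers' price falls by P* − Pb = 46 − 41 = 5; sellers' price rises by Ps − P* = 52 − 46 = 6.
So consumers capture 5/11 = 5/11 of each unit of subsidy.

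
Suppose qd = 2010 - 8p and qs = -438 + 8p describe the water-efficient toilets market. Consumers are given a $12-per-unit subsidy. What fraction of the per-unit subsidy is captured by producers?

Producer share = 0.5

Pre-subsidy: 2010 - 8p = -438 + 8p gives p* = 153, q* = 786.
With the rebate, buyers effectively pay pb = ps − 12, where ps is the price sellers receive.
Demand in terms of ps becomes qd = 2010 − 8(ps − 12) = 2106 - 8ps. Setting this equal to supply: 2106 - 8ps = -438 + 8ps, so ps = 159.
Buyers pay pb = 159 − 12 = 147; q' = -438 + 8·159 = 834.
Buyers' price falls by p* − pb = 153 − 147 = 6; sellers' price rises by ps − p* = 159 − 153 = 6.
So producers capture 6/12 = 0.5 of each unit of subsidy.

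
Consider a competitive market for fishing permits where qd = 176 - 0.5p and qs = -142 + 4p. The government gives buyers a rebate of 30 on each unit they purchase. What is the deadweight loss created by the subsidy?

Deadweight loss = 200

Pre-subsidy: 176 - 0.5p = -142 + 4p gives p* = 212/3, q* = 422/3.
With the rebate, buyers effectively pay pb = ps − 30, where ps is the price sellers receive.
Demand in terms of ps becomes qd = 176 − 0.5(ps − 30) = 191 - 0.5ps. Setting this equal to supply: 191 - 0.5ps = -142 + 4ps, so ps = 74.
Buyers pay pb = 74 − 30 = 44; q' = -142 + 4·74 = 154.
The subsidy expands output by 154 − 422/3 = 40/3 past the efficient level; on those units the gap between marginal cost and willingness to pay runs from 0 up to 30.
DWL = ½ × 30 × 40/3 = 200.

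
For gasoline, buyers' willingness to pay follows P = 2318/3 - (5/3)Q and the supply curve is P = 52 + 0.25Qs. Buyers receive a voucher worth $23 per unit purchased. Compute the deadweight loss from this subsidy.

Deadweight loss = $138

Pre-subsidy: 2318/3 - (5/3)Q = 52 + 0.25Q gives Q* = 376 and P* = 146.
With the rebate, buyers effectively pay Pb = Ps − 23, where Ps is the price sellers receive.
On the curves, Pb = 2318/3 - (5/3)Q and Ps = 52 + 0.25Q; the wedge Ps − Pb = 23 gives 52 + 0.25Q − (2318/3 - (5/3)Q) = 23, so Q' = 388.
Then Pb = 2318/3 − (5/3)·388 = 126 and Ps = 52 + 0.25·388 = 149.
The subsidy expands output by 388 − 376 = 12 past the efficient level; on those units the gap between marginal cost and willingness to pay runs from 0 up to 23.
DWL = ½ × 23 × 12 = 138.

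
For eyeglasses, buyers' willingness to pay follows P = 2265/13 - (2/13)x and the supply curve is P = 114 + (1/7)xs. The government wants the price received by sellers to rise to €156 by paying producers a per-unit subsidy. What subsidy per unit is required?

Required subsidy s = €27 per unit

At a seller price of 156, quantity supplied is -798 + 7·156 = 294.
Buyers absorb 294 only when they pay Pb = 2265/13 − (2/13)·294 = 129.
s = Ps − Pb = 156 − 129 = 27.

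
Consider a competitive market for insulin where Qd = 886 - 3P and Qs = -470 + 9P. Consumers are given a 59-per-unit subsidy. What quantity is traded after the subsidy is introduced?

Pre-subsidy: 886 - 3P = -470 + 9P gives P* = 113, Q* = 547.
With the rebate, buyers effectively pay Pb = Ps − 59, where Ps is the price sellers receive.
Demand in terms of Ps becomes Qd = 886 − 3(Ps − 59) = 1063 - 3Ps. Setting this equal to supply: 1063 - 3Ps = -470 + 9Ps, so Ps = 127.75.
Buyers pay Pb = 127.75 − 59 = 68.75; Q' = -470 + 9·127.75 = 679.75.

Q' = 679.75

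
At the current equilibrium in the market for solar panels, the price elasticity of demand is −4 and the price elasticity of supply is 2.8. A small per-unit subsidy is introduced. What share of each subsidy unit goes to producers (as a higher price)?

For a small subsidy around the equilibrium, the benefit split depends on the relative slopes, which at a point are proportional to the elasticities.
Buyer share = εs/(εs + |εd|) = 2.8/(2.8 + 4) = 7/17; seller share = |εd|/(εs + |εd|) = 10/17.
So producers capture 10/17 of the subsidy.

Producer share = 10/17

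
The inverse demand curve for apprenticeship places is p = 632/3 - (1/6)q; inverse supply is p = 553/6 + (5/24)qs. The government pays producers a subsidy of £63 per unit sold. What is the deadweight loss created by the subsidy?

Pre-subsidy: 632/3 - (1/6)q = 553/6 + (5/24)q gives q* = 316 and p* = 158.
With the subsidy, sellers receive ps = pb + 63 for each unit, where pb is the price buyers pay.
On the curves, pb = 632/3 - (1/6)q and ps = 553/6 + (5/24)q; the wedge ps − pb = 63 gives 553/6 + (5/24)q − (632/3 - (1/6)q) = 63, so q' = 484.
Then pb = 632/3 − (1/6)·484 = 130 and ps = 553/6 + (5/24)·484 = 193.
The subsidy expands output by 484 − 316 = 168 past the efficient level; on those units the gap between marginal cost and willingness to pay runs from 0 up to 63.
DWL = ½ × 63 × 168 = 5292.

Deadweight loss = £5292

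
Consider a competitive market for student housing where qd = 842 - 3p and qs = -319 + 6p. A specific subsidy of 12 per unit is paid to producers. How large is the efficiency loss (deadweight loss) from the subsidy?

Pre-subsidy: 842 - 3p = -319 + 6p gives p* = 129, q* = 455.
With the subsidy, sellers receive ps = pb + 12 for each unit, where pb is the price buyers pay.
Supply in terms of pb becomes qs = -319 + 6(pb + 12) = -247 + 6pb. Setting this equal to demand: 842 - 3pb = -247 + 6pb, so pb = 121.
Sellers receive ps = 121 + 12 = 133; q' = 842 − 3·121 = 479.
The subsidy expands output by 479 − 455 = 24 past the efficient level; on those units the gap between marginal cost and willingness to pay runs from 0 up to 12.
DWL = ½ × 12 × 24 = 144.

Deadweight loss = 144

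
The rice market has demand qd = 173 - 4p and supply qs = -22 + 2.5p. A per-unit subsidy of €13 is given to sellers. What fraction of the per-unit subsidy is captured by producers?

Producer share = 8/13

Pre-subsidy: 173 - 4p = -22 + 2.5p gives p* = 30, q* = 53.
With the subsidy, sellers receive ps = pb + 13 for each unit, where pb is the price buyers pay.
Supply in terms of pb becomes qs = -22 + 2.5(pb + 13) = 10.5 + 2.5pb. Setting this equal to demand: 173 - 4pb = 10.5 + 2.5pb, so pb = 25.
Sellers receive ps = 25 + 13 = 38; q' = 173 − 4·25 = 73.
Buyers' price falls by p* − pb = 30 − 25 = 5; sellers' price rises by ps − p* = 38 − 30 = 8.
So producers capture 8/13 = 8/13 of each unit of subsidy.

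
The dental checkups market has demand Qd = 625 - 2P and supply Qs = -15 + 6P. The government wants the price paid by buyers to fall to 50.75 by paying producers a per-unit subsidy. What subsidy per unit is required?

At a buyer price of 50.75, quantity demanded is 625 − 2·50.75 = 523.5.
Sellers supply 523.5 only when they receive Ps with -15 + 6·Ps = 523.5, i.e. Ps = 89.75.
s = Ps − Pb = 89.75 − 50.75 = 39.

Required subsidy s = 39 per unit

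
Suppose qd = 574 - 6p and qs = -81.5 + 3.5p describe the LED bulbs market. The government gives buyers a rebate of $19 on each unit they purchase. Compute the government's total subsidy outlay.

Pre-subsidy: 574 - 6p = -81.5 + 3.5p gives p* = 69, q* = 160.
With the rebate, buyers effectively pay pb = ps − 19, where ps is the price sellers receive.
Demand in terms of ps becomes qd = 574 − 6(ps − 19) = 688 - 6ps. Setting this equal to supply: 688 - 6ps = -81.5 + 3.5ps, so ps = 81.
Buyers pay pb = 81 − 19 = 62; q' = -81.5 + 3.5·81 = 202.
Government outlay = subsidy × quantity = 19 × 202 = 3838.

Government cost = $3838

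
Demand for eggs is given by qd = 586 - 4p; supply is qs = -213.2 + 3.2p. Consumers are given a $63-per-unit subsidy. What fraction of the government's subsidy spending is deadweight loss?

DWL / government spending = 28/127

Pre-subsidy: 586 - 4p = -213.2 + 3.2p gives p* = 111, q* = 142.
With the rebate, buyers effectively pay pb = ps − 63, where ps is the price sellers receive.
Demand in terms of ps becomes qd = 586 − 4(ps − 63) = 838 - 4ps. Setting this equal to supply: 838 - 4ps = -213.2 + 3.2ps, so ps = 146.
Buyers pay pb = 146 − 63 = 83; q' = -213.2 + 3.2·146 = 254.
ΔCS = ½(142 + 254)(111 − 83) = 5544; ΔPS = ½(142 + 254)(146 − 111) = 6930.
Government spending = 63 × 254 = 16002.
DWL = ½ × 63 × (254 − 142) = 3528; fraction = 3528 / 16002 = 28/127.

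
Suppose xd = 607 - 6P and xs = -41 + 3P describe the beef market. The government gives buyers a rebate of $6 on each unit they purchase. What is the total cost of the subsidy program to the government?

Government cost = $1122

Pre-subsidy: 607 - 6P = -41 + 3P gives P* = 72, x* = 175.
With the rebate, buyers effectively pay Pb = Ps − 6, where Ps is the price sellers receive.
Demand in terms of Ps becomes xd = 607 − 6(Ps − 6) = 643 - 6Ps. Setting this equal to supply: 643 - 6Ps = -41 + 3Ps, so Ps = 76.
Buyers pay Pb = 76 − 6 = 70; x' = -41 + 3·76 = 187.
Government outlay = subsidy × quantity = 6 × 187 = 1122.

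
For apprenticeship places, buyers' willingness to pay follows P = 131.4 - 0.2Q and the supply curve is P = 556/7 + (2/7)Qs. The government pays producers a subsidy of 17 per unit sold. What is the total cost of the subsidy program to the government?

Pre-subsidy: 131.4 - 0.2Q = 556/7 + (2/7)Q gives Q* = 107 and P* = 110.
With the subsidy, sellers receive Ps = Pb + 17 for each unit, where Pb is the price buyers pay.
On the curves, Pb = 131.4 - 0.2Q and Ps = 556/7 + (2/7)Q; the wedge Ps − Pb = 17 gives 556/7 + (2/7)Q − (131.4 - 0.2Q) = 17, so Q' = 142.
Then Pb = 131.4 − 0.2·142 = 103 and Ps = 556/7 + (2/7)·142 = 120.
Government outlay = subsidy × quantity = 17 × 142 = 2414.

Government cost = 2414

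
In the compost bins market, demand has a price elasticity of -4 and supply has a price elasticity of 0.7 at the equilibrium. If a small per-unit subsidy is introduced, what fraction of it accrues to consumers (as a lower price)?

Consumer share = 7/47

For a small subsidy around the equilibrium, the benefit split depends on the relative slopes, which at a point are proportional to the elasticities.
Buyer share = εs/(εs + |εd|) = 0.7/(0.7 + 4) = 7/47; seller share = |εd|/(εs + |εd|) = 40/47.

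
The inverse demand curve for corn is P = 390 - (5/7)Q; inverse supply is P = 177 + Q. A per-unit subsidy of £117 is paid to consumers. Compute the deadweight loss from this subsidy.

Pre-subsidy: 390 - (5/7)Q = 177 + Q gives Q* = 124.25 and P* = 301.25.
With the rebate, buyers effectively pay Pb = Ps − 117, where Ps is the price sellers receive.
On the curves, Pb = 390 - (5/7)Q and Ps = 177 + Q; the wedge Ps − Pb = 117 gives 177 + Q − (390 - (5/7)Q) = 117, so Q' = 192.5.
Then Pb = 390 − (5/7)·192.5 = 252.5 and Ps = 177 + 1·192.5 = 369.5.
The subsidy expands output by 192.5 − 124.25 = 68.25 past the efficient level; on those units the gap between marginal cost and willingness to pay runs from 0 up to 117.
DWL = ½ × 117 × 68.25 = 3992.625.

Deadweight loss = £3992.625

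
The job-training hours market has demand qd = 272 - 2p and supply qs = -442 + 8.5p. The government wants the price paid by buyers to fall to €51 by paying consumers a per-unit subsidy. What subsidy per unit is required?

Required subsidy s = €21 per unit

At a buyer price of 51, quantity demanded is 272 − 2·51 = 170.
Sellers supply 170 only when they receive ps with -442 + 8.5·ps = 170, i.e. ps = 72.
s = ps − pb = 72 − 51 = 21.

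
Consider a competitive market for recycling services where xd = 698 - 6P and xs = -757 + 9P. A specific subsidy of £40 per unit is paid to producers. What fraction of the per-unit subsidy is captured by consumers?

Pre-subsidy: 698 - 6P = -757 + 9P gives P* = 97, x* = 116.
With the subsidy, sellers receive Ps = Pb + 40 for each unit, where Pb is the price buyers pay.
Supply in terms of Pb becomes xs = -757 + 9(Pb + 40) = -397 + 9Pb. Setting this equal to demand: 698 - 6Pb = -397 + 9Pb, so Pb = 73.
Sellers receive Ps = 73 + 40 = 113; x' = 698 − 6·73 = 260.
Buyers' price falls by P* − Pb = 97 − 73 = 24; sellers' price rises by Ps − P* = 113 − 97 = 16.
So consumers capture 24/40 = 0.6 of each unit of subsidy.

Consumer share = 0.6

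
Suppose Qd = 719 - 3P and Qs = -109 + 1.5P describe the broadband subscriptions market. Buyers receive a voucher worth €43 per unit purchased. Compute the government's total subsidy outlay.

Government cost = €9030

Pre-subsidy: 719 - 3P = -109 + 1.5P gives P* = 184, Q* = 167.
With the rebate, buyers effectively pay Pb = Ps − 43, where Ps is the price sellers receive.
Demand in terms of Ps becomes Qd = 719 − 3(Ps − 43) = 848 - 3Ps. Setting this equal to supply: 848 - 3Ps = -109 + 1.5Ps, so Ps = 638/3.
Buyers pay Pb = 638/3 − 43 = 509/3; Q' = -109 + 1.5·(638/3) = 210.
Government outlay = subsidy × quantity = 43 × 210 = 9030.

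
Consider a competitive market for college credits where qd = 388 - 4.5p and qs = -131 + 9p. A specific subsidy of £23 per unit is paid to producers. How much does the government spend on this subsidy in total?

Government cost = £6532

Pre-subsidy: 388 - 4.5p = -131 + 9p gives p* = 346/9, q* = 215.
With the subsidy, sellers receive ps = pb + 23 for each unit, where pb is the price buyers pay.
Supply in terms of pb becomes qs = -131 + 9(pb + 23) = 76 + 9pb. Setting this equal to demand: 388 - 4.5pb = 76 + 9pb, so pb = 208/9.
Sellers receive ps = 208/9 + 23 = 415/9; q' = 388 − 4.5·(208/9) = 284.
Government outlay = subsidy × quantity = 23 × 284 = 6532.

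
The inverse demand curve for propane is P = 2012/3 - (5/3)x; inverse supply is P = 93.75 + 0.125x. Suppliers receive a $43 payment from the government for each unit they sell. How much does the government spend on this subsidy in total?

Government cost = $14878

Pre-subsidy: 2012/3 - (5/3)x = 93.75 + 0.125x gives x* = 322 and P* = 134.
With the subsidy, sellers receive Ps = Pb + 43 for each unit, where Pb is the price buyers pay.
On the curves, Pb = 2012/3 - (5/3)x and Ps = 93.75 + 0.125x; the wedge Ps − Pb = 43 gives 93.75 + 0.125x − (2012/3 - (5/3)x) = 43, so x' = 346.
Then Pb = 2012/3 − (5/3)·346 = 94 and Ps = 93.75 + 0.125·346 = 137.
Government outlay = subsidy × quantity = 43 × 346 = 14878.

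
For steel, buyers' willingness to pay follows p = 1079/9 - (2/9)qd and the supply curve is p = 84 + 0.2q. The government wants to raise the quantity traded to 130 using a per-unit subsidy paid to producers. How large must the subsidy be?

At q = 130, from the demand curve buyers pay pb = 1079/9 − (2/9)·130 = 91; from the supply curve sellers need ps = 84 + 0.2·130 = 110.
The subsidy must fill the gap: s = ps − pb = 110 − 91 = 19.

Required subsidy s = 19 per unit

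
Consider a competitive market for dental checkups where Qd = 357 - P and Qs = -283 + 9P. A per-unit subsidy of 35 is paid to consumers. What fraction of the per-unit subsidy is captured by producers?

Pre-subsidy: 357 - P = -283 + 9P gives P* = 64, Q* = 293.
With the rebate, buyers effectively pay Pb = Ps − 35, where Ps is the price sellers receive.
Demand in terms of Ps becomes Qd = 357 − 1(Ps − 35) = 392 - Ps. Setting this equal to supply: 392 - Ps = -283 + 9Ps, so Ps = 67.5.
Buyers pay Pb = 67.5 − 35 = 32.5; Q' = -283 + 9·67.5 = 324.5.
Buyers' price falls by P* − Pb = 64 − 32.5 = 31.5; sellers' price rises by Ps − P* = 67.5 − 64 = 3.5.
So producers capture 3.5/35 = 0.1 of each unit of subsidy.

Producer share = 0.1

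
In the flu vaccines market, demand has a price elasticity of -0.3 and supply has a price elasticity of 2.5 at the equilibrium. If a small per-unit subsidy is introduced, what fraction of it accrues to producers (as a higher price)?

For a small subsidy around the equilibrium, the benefit split depends on the relative slopes, which at a point are proportional to the elasticities.
Buyer share = εs/(εs + |εd|) = 2.5/(2.5 + 0.3) = 25/28; seller share = |εd|/(εs + |εd|) = 3/28.
So producers capture 3/28 of the subsidy.

Producer share = 3/28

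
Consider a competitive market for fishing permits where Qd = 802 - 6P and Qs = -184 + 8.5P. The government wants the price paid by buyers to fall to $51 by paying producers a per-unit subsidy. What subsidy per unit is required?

At a buyer price of 51, quantity demanded is 802 − 6·51 = 496.
Sellers supply 496 only when they receive Ps with -184 + 8.5·Ps = 496, i.e. Ps = 80.
s = Ps − Pb = 80 − 51 = 29.

Required subsidy s = $29 per unit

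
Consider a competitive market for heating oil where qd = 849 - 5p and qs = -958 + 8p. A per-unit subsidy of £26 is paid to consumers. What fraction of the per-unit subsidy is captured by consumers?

Pre-subsidy: 849 - 5p = -958 + 8p gives p* = 139, q* = 154.
With the rebate, buyers effectively pay pb = ps − 26, where ps is the price sellers receive.
Demand in terms of ps becomes qd = 849 − 5(ps − 26) = 979 - 5ps. Setting this equal to supply: 979 - 5ps = -958 + 8ps, so ps = 149.
Buyers pay pb = 149 − 26 = 123; q' = -958 + 8·149 = 234.
Buyers' price falls by p* − pb = 139 − 123 = 16; sellers' price rises by ps − p* = 149 − 139 = 10.
So consumers capture 16/26 = 8/13 of each unit of subsidy.

Consumer share = 8/13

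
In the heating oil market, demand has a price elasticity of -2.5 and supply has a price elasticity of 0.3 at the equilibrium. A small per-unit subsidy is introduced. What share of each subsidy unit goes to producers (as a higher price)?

For a small subsidy around the equilibrium, the benefit split depends on the relative slopes, which at a point are proportional to the elasticities.
Buyer share = εs/(εs + |εd|) = 0.3/(0.3 + 2.5) = 3/28; seller share = |εd|/(εs + |εd|) = 25/28.
So producers capture 25/28 of the subsidy.

Producer share = 25/28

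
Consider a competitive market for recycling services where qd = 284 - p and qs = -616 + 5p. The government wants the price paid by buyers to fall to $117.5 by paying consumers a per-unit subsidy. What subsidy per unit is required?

At a buyer price of 117.5, quantity demanded is 284 − 1·117.5 = 166.5.
Sellers supply 166.5 only when they receive ps with -616 + 5·ps = 166.5, i.e. ps = 156.5.
s = ps − pb = 156.5 − 117.5 = 39.

Required subsidy s = $39 per unit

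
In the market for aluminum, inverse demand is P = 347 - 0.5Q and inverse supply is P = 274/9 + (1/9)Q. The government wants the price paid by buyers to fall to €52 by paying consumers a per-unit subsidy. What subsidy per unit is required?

At a buyer price of 52, quantity demanded is 694 − 2·52 = 590.
Sellers supply 590 only when they receive Ps = 274/9 + (1/9)·590 = 96.
s = Ps − Pb = 96 − 52 = 44.

Required subsidy s = €44 per unit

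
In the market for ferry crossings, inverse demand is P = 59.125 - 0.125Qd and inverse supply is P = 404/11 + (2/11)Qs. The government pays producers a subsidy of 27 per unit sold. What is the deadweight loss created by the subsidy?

Deadweight loss = 1188

Pre-subsidy: 59.125 - 0.125Q = 404/11 + (2/11)Q gives Q* = 73 and P* = 50.
With the subsidy, sellers receive Ps = Pb + 27 for each unit, where Pb is the price buyers pay.
On the curves, Pb = 59.125 - 0.125Q and Ps = 404/11 + (2/11)Q; the wedge Ps − Pb = 27 gives 404/11 + (2/11)Q − (59.125 - 0.125Q) = 27, so Q' = 161.
Then Pb = 59.125 − 0.125·161 = 39 and Ps = 404/11 + (2/11)·161 = 66.
The subsidy expands output by 161 − 73 = 88 past the efficient level; on those units the gap between marginal cost and willingness to pay runs from 0 up to 27.
DWL = ½ × 27 × 88 = 1188.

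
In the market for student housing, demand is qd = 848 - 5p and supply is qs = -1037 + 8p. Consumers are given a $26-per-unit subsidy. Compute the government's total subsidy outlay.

Government cost = $5278

Pre-subsidy: 848 - 5p = -1037 + 8p gives p* = 145, q* = 123.
With the rebate, buyers effectively pay pb = ps − 26, where ps is the price sellers receive.
Demand in terms of ps becomes qd = 848 − 5(ps − 26) = 978 - 5ps. Setting this equal to supply: 978 - 5ps = -1037 + 8ps, so ps = 155.
Buyers pay pb = 155 − 26 = 129; q' = -1037 + 8·155 = 203.
Government outlay = subsidy × quantity = 26 × 203 = 5278.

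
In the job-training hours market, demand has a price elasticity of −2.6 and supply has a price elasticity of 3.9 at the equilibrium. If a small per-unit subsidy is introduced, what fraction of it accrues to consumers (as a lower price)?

Consumer share = 0.6

For a small subsidy around the equilibrium, the benefit split depends on the relative slopes, which at a point are proportional to the elasticities.
Buyer share = εs/(εs + |εd|) = 3.9/(3.9 + 2.6) = 0.6; seller share = |εd|/(εs + |εd|) = 0.4.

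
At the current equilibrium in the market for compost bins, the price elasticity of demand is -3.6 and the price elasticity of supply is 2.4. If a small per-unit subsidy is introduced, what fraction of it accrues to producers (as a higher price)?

Producer share = 0.6

For a small subsidy around the equilibrium, the benefit split depends on the relative slopes, which at a point are proportional to the elasticities.
Buyer share = εs/(εs + |εd|) = 2.4/(2.4 + 3.6) = 0.4; seller share = |εd|/(εs + |εd|) = 0.6.
So producers capture 0.6 of the subsidy.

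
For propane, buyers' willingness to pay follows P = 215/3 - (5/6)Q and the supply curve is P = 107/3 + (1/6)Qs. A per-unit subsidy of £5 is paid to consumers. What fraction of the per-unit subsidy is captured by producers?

Pre-subsidy: 215/3 - (5/6)Q = 107/3 + (1/6)Q gives Q* = 36 and P* = 125/3.
With the rebate, buyers effectively pay Pb = Ps − 5, where Ps is the price sellers receive.
On the curves, Pb = 215/3 - (5/6)Q and Ps = 107/3 + (1/6)Q; the wedge Ps − Pb = 5 gives 107/3 + (1/6)Q − (215/3 - (5/6)Q) = 5, so Q' = 41.
Then Pb = 215/3 − (5/6)·41 = 37.5 and Ps = 107/3 + (1/6)·41 = 42.5.
Buyers' price falls by P* − Pb = 125/3 − 37.5 = 25/6; sellers' price rises by Ps − P* = 42.5 − 125/3 = 5/6.
So producers capture (5/6)/5 = 1/6 of each unit of subsidy.

Producer share = 1/6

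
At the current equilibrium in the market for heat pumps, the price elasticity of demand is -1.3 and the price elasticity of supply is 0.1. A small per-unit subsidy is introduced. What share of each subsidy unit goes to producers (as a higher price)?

Producer share = 13/14

For a small subsidy around the equilibrium, the benefit split depends on the relative slopes, which at a point are proportional to the elasticities.
Buyer share = εs/(εs + |εd|) = 0.1/(0.1 + 1.3) = 1/14; seller share = |εd|/(εs + |εd|) = 13/14.
So producers capture 13/14 of the subsidy.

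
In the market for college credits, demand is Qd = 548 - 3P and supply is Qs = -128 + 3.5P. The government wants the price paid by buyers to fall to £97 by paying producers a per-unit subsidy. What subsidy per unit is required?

Required subsidy s = £13 per unit

At a buyer price of 97, quantity demanded is 548 − 3·97 = 257.
Sellers supply 257 only when they receive Ps with -128 + 3.5·Ps = 257, i.e. Ps = 110.
s = Ps − Pb = 110 − 97 = 13.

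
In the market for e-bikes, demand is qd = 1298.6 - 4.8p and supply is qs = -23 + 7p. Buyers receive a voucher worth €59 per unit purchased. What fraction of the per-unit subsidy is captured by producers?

Producer share = 24/59

Pre-subsidy: 1298.6 - 4.8p = -23 + 7p gives p* = 112, q* = 761.
With the rebate, buyers effectively pay pb = ps − 59, where ps is the price sellers receive.
Demand in terms of ps becomes qd = 1298.6 − 4.8(ps − 59) = 1581.8 - 4.8ps. Setting this equal to supply: 1581.8 - 4.8ps = -23 + 7ps, so ps = 136.
Buyers pay pb = 136 − 59 = 77; q' = -23 + 7·136 = 929.
Buyers' price falls by p* − pb = 112 − 77 = 35; sellers' price rises by ps − p* = 136 − 112 = 24.
So producers capture 24/59 = 24/59 of each unit of subsidy.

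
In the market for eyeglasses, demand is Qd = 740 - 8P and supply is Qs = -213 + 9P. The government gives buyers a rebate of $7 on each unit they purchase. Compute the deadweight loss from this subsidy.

Deadweight loss = 1764/17

Pre-subsidy: 740 - 8P = -213 + 9P gives P* = 953/17, Q* = 4956/17.
With the rebate, buyers effectively pay Pb = Ps − 7, where Ps is the price sellers receive.
Demand in terms of Ps becomes Qd = 740 − 8(Ps − 7) = 796 - 8Ps. Setting this equal to supply: 796 - 8Ps = -213 + 9Ps, so Ps = 1009/17.
Buyers pay Pb = 1009/17 − 7 = 890/17; Q' = -213 + 9·(1009/17) = 5460/17.
The subsidy expands output by 5460/17 − 4956/17 = 504/17 past the efficient level; on those units the gap between marginal cost and willingness to pay runs from 0 up to 7.
DWL = ½ × 7 × 504/17 = 1764/17.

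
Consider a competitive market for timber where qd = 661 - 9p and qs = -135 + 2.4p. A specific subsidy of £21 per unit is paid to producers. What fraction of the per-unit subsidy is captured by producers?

Pre-subsidy: 661 - 9p = -135 + 2.4p gives p* = 3980/57, q* = 619/19.
With the subsidy, sellers receive ps = pb + 21 for each unit, where pb is the price buyers pay.
Supply in terms of pb becomes qs = -135 + 2.4(pb + 21) = -84.6 + 2.4pb. Setting this equal to demand: 661 - 9pb = -84.6 + 2.4pb, so pb = 3728/57.
Sellers receive ps = 3728/57 + 21 = 4925/57; q' = 661 − 9·(3728/57) = 1375/19.
Buyers' price falls by p* − pb = 3980/57 − 3728/57 = 84/19; sellers' price rises by ps − p* = 4925/57 − 3980/57 = 315/19.
So producers capture (315/19)/21 = 15/19 of each unit of subsidy.

Producer share = 15/19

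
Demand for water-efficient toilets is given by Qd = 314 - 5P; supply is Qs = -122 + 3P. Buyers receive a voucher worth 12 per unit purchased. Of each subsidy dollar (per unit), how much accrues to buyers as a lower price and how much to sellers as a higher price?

Buyers gain 4.5 per unit; sellers gain 7.5 per unit

Pre-subsidy: 314 - 5P = -122 + 3P gives P* = 54.5, Q* = 41.5.
With the rebate, buyers effectively pay Pb = Ps − 12, where Ps is the price sellers receive.
Demand in terms of Ps becomes Qd = 314 − 5(Ps − 12) = 374 - 5Ps. Setting this equal to supply: 374 - 5Ps = -122 + 3Ps, so Ps = 62.
Buyers pay Pb = 62 − 12 = 50; Q' = -122 + 3·62 = 64.
Buyers' price falls by P* − Pb = 54.5 − 50 = 4.5; sellers' price rises by Ps − P* = 62 − 54.5 = 7.5.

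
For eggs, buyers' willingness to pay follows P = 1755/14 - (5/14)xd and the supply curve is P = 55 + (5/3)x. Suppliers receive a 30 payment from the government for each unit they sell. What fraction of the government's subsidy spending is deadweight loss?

Pre-subsidy: 1755/14 - (5/14)x = 55 + (5/3)x gives x* = 591/17 and P* = 1920/17.
With the subsidy, sellers receive Ps = Pb + 30 for each unit, where Pb is the price buyers pay.
On the curves, Pb = 1755/14 - (5/14)x and Ps = 55 + (5/3)x; the wedge Ps − Pb = 30 gives 55 + (5/3)x − (1755/14 - (5/14)x) = 30, so x' = 843/17.
Then Pb = 1755/14 − (5/14)·(843/17) = 1830/17 and Ps = 55 + (5/3)·(843/17) = 2340/17.
ΔCS = ½(591/17 + 843/17)(1920/17 − 1830/17) = 64530/289; ΔPS = ½(591/17 + 843/17)(2340/17 − 1920/17) = 301140/289.
Government spending = 30 × 843/17 = 25290/17.
DWL = ½ × 30 × (843/17 − 591/17) = 3780/17; fraction = (3780/17) / (25290/17) = 42/281.

DWL / government spending = 42/281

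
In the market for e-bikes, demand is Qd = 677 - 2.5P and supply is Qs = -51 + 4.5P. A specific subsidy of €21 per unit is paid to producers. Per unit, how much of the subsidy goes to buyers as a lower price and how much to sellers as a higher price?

Buyers gain €13.5 per unit; sellers gain €7.5 per unit

Pre-subsidy: 677 - 2.5P = -51 + 4.5P gives P* = 104, Q* = 417.
With the subsidy, sellers receive Ps = Pb + 21 for each unit, where Pb is the price buyers pay.
Supply in terms of Pb becomes Qs = -51 + 4.5(Pb + 21) = 43.5 + 4.5Pb. Setting this equal to demand: 677 - 2.5Pb = 43.5 + 4.5Pb, so Pb = 90.5.
Sellers receive Ps = 90.5 + 21 = 111.5; Q' = 677 − 2.5·90.5 = 450.75.
Buyers' price falls by P* − Pb = 104 − 90.5 = 13.5; sellers' price rises by Ps − P* = 111.5 − 104 = 7.5.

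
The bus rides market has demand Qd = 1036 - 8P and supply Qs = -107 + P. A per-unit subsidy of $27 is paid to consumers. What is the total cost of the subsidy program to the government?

Government cost = $1188

Pre-subsidy: 1036 - 8P = -107 + P gives P* = 127, Q* = 20.
With the rebate, buyers effectively pay Pb = Ps − 27, where Ps is the price sellers receive.
Demand in terms of Ps becomes Qd = 1036 − 8(Ps − 27) = 1252 - 8Ps. Setting this equal to supply: 1252 - 8Ps = -107 + Ps, so Ps = 151.
Buyers pay Pb = 151 − 27 = 124; Q' = -107 + 1·151 = 44.
Government outlay = subsidy × quantity = 27 × 44 = 1188.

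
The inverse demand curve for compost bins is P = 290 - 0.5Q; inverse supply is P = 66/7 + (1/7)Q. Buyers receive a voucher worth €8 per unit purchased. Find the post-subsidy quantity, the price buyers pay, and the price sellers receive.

Q' = 4040/9; buyers pay 590/9; sellers receive 662/9

Pre-subsidy: 290 - 0.5Q = 66/7 + (1/7)Q gives Q* = 3928/9 and P* = 646/9.
With the rebate, buyers effectively pay Pb = Ps − 8, where Ps is the price sellers receive.
On the curves, Pb = 290 - 0.5Q and Ps = 66/7 + (1/7)Q; the wedge Ps − Pb = 8 gives 66/7 + (1/7)Q − (290 - 0.5Q) = 8, so Q' = 4040/9.
Then Pb = 290 − 0.5·(4040/9) = 590/9 and Ps = 66/7 + (1/7)·(4040/9) = 662/9.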